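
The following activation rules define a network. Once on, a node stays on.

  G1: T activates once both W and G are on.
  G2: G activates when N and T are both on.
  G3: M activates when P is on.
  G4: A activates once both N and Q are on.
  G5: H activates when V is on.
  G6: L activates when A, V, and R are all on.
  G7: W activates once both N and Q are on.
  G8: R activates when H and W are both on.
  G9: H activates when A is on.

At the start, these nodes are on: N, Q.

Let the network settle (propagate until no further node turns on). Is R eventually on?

G7: N and Q on → W on.
N and Q are on, so A activates (G4).
G9: A on → H on.
H and W are on, so R activates (G8).

Yes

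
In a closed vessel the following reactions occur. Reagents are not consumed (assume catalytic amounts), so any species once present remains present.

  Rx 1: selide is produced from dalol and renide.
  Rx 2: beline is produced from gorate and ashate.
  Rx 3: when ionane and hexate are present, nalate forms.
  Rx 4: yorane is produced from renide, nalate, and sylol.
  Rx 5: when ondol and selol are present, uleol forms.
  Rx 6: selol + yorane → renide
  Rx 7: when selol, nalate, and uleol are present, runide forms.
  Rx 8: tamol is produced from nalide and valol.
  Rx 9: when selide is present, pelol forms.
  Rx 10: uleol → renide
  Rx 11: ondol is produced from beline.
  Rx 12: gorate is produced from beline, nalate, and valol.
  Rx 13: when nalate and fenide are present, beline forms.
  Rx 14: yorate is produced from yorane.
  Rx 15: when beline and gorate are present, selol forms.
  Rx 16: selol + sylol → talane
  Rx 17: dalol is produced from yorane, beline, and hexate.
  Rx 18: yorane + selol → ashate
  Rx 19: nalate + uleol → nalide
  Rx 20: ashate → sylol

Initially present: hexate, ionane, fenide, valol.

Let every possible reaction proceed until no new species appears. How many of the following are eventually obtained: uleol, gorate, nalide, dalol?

ionane and hexate present → nalate forms (Rx 3).
nalate and fenide present → beline forms (Rx 13).
beline, nalate, and valol present → gorate forms (Rx 12).
beline present → ondol forms (Rx 11).
beline and gorate present → selol forms (Rx 15).
ondol and selol present → uleol forms (Rx 5).
nalate and uleol present → nalide forms (Rx 19).
uleol: reached.
gorate: reached.
nalide: reached.
dalol would need yorane, beline, and hexate (Rx 17), but yorane never forms.
Reached: uleol, gorate, and nalide — 3 of the 4.

3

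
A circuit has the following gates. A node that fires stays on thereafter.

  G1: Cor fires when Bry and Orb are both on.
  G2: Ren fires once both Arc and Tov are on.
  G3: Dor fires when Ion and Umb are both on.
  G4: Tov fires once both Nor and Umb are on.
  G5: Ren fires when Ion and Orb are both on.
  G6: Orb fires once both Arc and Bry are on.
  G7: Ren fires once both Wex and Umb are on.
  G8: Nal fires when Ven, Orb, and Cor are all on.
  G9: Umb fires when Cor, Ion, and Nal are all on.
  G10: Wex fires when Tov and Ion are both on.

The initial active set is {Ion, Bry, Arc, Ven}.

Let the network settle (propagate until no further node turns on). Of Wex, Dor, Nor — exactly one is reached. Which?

Dor

G6: Arc and Bry on → Orb on.
G1: Bry and Orb on → Cor on.
Ven, Orb, and Cor are on, so Nal fires (G8).
G9: Cor, Ion, and Nal on → Umb on.
G3: Ion and Umb on → Dor on.
Wex would need Tov and Ion (G10), but Tov never turns on. No rule produces Nor, and it is not given.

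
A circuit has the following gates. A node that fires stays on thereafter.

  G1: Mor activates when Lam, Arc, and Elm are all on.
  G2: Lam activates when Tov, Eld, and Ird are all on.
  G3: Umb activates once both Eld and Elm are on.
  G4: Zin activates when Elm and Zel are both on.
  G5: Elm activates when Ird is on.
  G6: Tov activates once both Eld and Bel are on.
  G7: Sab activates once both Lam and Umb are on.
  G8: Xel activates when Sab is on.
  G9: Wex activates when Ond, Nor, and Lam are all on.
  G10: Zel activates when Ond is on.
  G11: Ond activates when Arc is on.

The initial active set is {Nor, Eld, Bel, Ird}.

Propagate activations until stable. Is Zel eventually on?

Zel would need Ond (G10), but Ond never turns on.

No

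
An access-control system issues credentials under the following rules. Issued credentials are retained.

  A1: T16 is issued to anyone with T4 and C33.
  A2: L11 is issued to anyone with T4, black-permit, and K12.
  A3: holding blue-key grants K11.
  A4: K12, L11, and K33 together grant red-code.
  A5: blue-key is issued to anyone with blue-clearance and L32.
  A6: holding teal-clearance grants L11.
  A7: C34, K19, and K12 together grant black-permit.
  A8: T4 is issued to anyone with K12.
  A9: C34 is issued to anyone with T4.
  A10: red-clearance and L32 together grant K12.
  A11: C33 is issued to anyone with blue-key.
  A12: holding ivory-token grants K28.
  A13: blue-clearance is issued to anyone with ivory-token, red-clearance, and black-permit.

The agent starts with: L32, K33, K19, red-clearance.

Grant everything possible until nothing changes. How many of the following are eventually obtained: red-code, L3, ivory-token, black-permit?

Holding red-clearance and L32 grants K12 (A10).
Holding K12 grants T4 (A8).
Holding T4 grants C34 (A9).
Holding C34, K19, and K12 grants black-permit (A7).
Holding T4, black-permit, and K12 grants L11 (A2).
Holding K12, L11, and K33 grants red-code (A4).
red-code: reached.
No rule produces L3, and it is not given.
No rule produces ivory-token, and it is not given.
black-permit: reached.
Reached: red-code and black-permit — 2 of the 4.

2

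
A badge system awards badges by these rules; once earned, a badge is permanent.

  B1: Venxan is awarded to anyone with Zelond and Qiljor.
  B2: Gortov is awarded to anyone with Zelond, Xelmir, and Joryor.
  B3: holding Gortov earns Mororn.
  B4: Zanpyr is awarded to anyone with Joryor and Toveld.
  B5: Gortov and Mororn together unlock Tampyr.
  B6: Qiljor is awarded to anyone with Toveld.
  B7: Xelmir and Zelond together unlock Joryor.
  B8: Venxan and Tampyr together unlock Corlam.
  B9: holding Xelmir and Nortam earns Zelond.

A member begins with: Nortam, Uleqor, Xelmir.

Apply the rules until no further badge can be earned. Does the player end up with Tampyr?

Yes

With Xelmir and Nortam, Zelond is earned (B9).
With Xelmir and Zelond, Joryor is earned (B7).
With Zelond, Xelmir, and Joryor, Gortov is earned (B2).
With Gortov, Mororn is earned (B3).
With Gortov and Mororn, Tampyr is earned (B5).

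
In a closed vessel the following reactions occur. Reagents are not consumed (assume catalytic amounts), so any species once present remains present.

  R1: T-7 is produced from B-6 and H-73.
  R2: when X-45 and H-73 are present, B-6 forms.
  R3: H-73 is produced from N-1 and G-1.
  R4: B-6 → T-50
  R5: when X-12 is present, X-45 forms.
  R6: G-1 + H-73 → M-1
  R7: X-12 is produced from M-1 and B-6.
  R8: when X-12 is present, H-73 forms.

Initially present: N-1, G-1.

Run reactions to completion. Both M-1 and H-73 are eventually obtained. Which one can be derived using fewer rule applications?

H-73

H-73: N-1 and G-1 present → H-73 forms (R3). [1 rule application]
M-1: N-1 and G-1 present → H-73 forms (R3). G-1 and H-73 present → M-1 forms (R6). [2 rule applications]
H-73 needs fewer.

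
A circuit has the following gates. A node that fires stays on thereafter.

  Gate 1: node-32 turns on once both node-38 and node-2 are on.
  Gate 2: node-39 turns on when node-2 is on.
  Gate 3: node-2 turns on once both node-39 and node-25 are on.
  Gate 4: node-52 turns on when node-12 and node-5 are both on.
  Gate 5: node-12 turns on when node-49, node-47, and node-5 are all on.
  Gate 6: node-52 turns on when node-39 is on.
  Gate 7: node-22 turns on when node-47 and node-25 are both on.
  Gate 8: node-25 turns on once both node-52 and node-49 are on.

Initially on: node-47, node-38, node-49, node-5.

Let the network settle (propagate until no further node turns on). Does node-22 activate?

Gate 5: node-49, node-47, and node-5 on → node-12 on.
Gate 4: node-12 and node-5 on → node-52 on.
node-52 and node-49 are on, so node-25 turns on (Gate 8).
Gate 7: node-47 and node-25 on → node-22 on.

Yes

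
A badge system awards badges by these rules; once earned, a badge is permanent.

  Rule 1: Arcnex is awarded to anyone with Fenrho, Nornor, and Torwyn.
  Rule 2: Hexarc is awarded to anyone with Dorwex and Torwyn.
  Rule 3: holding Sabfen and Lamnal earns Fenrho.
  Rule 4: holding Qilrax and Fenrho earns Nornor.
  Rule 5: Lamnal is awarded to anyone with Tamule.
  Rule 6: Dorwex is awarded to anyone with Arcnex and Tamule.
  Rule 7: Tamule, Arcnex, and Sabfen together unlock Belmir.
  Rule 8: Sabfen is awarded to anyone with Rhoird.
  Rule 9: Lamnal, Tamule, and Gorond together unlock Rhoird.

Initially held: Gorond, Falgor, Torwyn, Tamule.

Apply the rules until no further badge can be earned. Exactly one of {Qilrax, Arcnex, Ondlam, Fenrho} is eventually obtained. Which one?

Fenrho

With Tamule, Lamnal is earned (Rule 5).
With Lamnal, Tamule, and Gorond, Rhoird is earned (Rule 9).
With Rhoird, Sabfen is earned (Rule 8).
With Sabfen and Lamnal, Fenrho is earned (Rule 3).
Arcnex would need Fenrho, Nornor, and Torwyn (Rule 1), but Nornor is never earned. No rule produces Ondlam, and it is not given. No rule produces Qilrax, and it is not given.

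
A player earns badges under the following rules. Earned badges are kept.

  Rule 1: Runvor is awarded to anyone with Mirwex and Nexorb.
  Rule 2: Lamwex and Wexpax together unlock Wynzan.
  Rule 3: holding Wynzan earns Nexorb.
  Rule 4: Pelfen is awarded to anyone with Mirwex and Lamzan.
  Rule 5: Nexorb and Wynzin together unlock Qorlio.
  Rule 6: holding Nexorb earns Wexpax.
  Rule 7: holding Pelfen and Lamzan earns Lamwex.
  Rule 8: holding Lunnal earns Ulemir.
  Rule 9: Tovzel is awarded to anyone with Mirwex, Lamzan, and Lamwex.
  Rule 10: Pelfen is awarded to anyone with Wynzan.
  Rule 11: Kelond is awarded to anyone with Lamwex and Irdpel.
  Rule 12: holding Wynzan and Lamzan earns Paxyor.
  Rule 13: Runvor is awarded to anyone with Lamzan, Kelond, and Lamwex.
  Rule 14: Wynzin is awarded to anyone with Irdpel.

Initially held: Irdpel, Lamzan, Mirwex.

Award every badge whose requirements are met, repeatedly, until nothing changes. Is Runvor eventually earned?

Yes

With Mirwex and Lamzan, Pelfen is earned (Rule 4).
With Pelfen and Lamzan, Lamwex is earned (Rule 7).
With Lamwex and Irdpel, Kelond is earned (Rule 11).
With Lamzan, Kelond, and Lamwex, Runvor is earned (Rule 13).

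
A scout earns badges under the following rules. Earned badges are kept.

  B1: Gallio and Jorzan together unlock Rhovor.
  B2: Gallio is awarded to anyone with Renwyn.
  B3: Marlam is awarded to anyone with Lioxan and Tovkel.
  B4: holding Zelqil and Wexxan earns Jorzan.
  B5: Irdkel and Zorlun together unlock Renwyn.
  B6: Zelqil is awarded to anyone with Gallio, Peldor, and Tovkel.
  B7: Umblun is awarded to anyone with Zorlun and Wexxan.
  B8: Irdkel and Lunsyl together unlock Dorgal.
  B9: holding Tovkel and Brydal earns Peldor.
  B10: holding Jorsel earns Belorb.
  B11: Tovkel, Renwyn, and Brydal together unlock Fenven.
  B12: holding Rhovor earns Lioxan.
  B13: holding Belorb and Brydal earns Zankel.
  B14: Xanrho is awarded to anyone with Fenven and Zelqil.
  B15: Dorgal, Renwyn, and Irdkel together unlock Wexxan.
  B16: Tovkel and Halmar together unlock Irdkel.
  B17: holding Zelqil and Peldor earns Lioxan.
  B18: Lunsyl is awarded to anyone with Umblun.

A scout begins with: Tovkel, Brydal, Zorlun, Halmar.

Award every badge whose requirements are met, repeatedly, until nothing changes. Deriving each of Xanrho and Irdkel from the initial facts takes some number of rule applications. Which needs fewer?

Irdkel

Irdkel: With Tovkel and Halmar, Irdkel is earned (B16). [1 rule application]
Xanrho: With Tovkel and Brydal, Peldor is earned (B9). With Tovkel and Halmar, Irdkel is earned (B16). With Irdkel and Zorlun, Renwyn is earned (B5). With Renwyn, Gallio is earned (B2). With Tovkel, Renwyn, and Brydal, Fenven is earned (B11). With Gallio, Peldor, and Tovkel, Zelqil is earned (B6). With Fenven and Zelqil, Xanrho is earned (B14). [7 rule applications]
Irdkel needs fewer.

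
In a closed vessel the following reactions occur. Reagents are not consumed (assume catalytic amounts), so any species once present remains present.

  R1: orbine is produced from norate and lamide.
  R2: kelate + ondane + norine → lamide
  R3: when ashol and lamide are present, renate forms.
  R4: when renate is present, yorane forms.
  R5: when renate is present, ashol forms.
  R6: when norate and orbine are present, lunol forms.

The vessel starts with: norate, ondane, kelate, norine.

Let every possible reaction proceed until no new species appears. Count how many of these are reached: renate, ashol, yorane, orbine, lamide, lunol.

3

kelate, ondane, and norine present → lamide forms (R2).
norate and lamide present → orbine forms (R1).
norate and orbine present → lunol forms (R6).
renate would need ashol and lamide (R3), but ashol never forms.
ashol would need renate (R5), but renate never forms.
yorane would need renate (R4), but renate never forms.
orbine: reached.
lamide: reached.
lunol: reached.
Reached: orbine, lamide, and lunol — 3 of the 6.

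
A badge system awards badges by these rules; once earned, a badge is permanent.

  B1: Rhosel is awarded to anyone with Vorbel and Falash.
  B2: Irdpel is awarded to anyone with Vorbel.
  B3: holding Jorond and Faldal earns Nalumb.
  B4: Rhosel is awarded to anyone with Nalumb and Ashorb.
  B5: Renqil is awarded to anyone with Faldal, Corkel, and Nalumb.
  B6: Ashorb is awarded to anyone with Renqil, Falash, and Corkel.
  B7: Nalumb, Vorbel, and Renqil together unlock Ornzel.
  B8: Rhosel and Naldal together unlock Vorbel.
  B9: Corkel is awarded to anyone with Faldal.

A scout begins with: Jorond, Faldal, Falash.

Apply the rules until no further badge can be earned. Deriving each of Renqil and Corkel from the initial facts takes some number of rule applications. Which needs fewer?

Corkel

Corkel: With Faldal, Corkel is earned (B9). [1 rule application]
Renqil: With Jorond and Faldal, Nalumb is earned (B3). With Faldal, Corkel is earned (B9). With Faldal, Corkel, and Nalumb, Renqil is earned (B5). [3 rule applications]
Corkel needs fewer.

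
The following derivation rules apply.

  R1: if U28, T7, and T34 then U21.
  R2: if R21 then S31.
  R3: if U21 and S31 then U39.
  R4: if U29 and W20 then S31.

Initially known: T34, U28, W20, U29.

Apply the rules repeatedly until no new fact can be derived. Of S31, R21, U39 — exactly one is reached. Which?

From U29 and W20, R4 gives S31.
No rule produces R21, and it is not given. U39 would need U21 and S31 (R3), but U21 is never established.

S31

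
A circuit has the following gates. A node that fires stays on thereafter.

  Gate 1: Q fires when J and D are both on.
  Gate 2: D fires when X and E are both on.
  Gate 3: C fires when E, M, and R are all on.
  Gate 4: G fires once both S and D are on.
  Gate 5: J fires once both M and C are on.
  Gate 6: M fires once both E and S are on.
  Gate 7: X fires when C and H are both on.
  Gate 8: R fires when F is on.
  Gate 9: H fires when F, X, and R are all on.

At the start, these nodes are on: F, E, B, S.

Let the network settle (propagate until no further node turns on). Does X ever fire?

No

X would need C and H (Gate 7), but H never turns on.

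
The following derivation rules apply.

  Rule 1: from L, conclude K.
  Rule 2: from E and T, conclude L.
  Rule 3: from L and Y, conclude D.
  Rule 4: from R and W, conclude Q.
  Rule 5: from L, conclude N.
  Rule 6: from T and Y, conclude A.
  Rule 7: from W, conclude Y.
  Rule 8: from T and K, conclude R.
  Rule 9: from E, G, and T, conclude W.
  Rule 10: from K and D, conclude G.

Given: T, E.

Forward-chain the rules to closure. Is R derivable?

From E and T, Rule 2 gives L.
From L, Rule 1 gives K.
From T and K, Rule 8 gives R.

Yes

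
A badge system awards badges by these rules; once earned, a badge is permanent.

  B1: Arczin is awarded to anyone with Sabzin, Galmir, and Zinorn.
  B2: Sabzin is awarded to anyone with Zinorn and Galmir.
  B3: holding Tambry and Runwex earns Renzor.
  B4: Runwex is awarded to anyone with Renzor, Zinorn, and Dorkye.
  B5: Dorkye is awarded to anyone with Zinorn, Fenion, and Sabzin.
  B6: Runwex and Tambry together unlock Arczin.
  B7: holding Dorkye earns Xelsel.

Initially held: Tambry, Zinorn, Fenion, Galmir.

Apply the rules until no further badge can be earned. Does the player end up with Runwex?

Runwex would need Renzor, Zinorn, and Dorkye (B4), but Renzor is never earned.

No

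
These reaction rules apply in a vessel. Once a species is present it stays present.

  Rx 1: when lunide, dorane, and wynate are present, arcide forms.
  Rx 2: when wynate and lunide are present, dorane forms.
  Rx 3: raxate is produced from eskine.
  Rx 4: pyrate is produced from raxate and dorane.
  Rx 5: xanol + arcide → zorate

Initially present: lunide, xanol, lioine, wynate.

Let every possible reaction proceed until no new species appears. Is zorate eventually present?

wynate and lunide present → dorane forms (Rx 2).
lunide, dorane, and wynate present → arcide forms (Rx 1).
xanol and arcide present → zorate forms (Rx 5).

Yes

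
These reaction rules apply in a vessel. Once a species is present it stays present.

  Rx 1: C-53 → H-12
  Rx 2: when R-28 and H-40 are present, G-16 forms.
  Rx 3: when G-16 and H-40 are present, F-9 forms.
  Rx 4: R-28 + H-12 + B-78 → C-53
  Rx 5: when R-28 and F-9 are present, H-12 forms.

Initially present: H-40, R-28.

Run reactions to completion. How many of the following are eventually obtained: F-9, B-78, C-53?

R-28 and H-40 present → G-16 forms (Rx 2).
G-16 and H-40 present → F-9 forms (Rx 3).
F-9: reached.
No rule produces B-78, and it is not given.
C-53 would need R-28, H-12, and B-78 (Rx 4), but B-78 never forms.
Reached: F-9 — 1 of the 3.

1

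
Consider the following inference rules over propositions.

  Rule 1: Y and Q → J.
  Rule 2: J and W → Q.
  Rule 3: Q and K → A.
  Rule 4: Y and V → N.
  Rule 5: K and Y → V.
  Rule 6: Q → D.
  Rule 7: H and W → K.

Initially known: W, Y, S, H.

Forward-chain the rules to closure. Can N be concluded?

H and W hold, so K follows (Rule 7).
K and Y hold, so V follows (Rule 5).
Y and V hold, so N follows (Rule 4).

Yes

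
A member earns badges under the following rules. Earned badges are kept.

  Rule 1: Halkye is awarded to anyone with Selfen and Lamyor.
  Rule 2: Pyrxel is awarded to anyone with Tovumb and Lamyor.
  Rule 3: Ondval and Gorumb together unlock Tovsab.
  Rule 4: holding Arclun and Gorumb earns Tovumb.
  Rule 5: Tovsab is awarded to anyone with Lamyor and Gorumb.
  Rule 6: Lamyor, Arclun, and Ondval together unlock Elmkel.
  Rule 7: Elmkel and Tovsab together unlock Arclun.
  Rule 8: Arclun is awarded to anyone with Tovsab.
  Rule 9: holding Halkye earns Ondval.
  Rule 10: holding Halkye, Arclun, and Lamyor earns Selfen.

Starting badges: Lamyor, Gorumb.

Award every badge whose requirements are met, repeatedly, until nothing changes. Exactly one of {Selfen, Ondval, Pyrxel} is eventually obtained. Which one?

With Lamyor and Gorumb, Tovsab is earned (Rule 5).
With Tovsab, Arclun is earned (Rule 8).
With Arclun and Gorumb, Tovumb is earned (Rule 4).
With Tovumb and Lamyor, Pyrxel is earned (Rule 2).
Ondval would need Halkye (Rule 9), but Halkye is never earned. Selfen would need Halkye, Arclun, and Lamyor (Rule 10), but Halkye is never earned.

Pyrxel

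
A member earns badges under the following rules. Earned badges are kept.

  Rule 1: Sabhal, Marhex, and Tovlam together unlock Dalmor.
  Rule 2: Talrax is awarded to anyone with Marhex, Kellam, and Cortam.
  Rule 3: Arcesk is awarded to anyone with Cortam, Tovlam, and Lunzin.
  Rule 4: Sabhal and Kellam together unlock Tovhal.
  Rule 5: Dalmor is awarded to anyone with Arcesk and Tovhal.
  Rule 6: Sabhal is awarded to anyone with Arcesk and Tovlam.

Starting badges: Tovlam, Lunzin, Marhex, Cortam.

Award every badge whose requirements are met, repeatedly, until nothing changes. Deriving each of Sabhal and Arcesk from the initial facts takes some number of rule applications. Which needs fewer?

Arcesk: With Cortam, Tovlam, and Lunzin, Arcesk is earned (Rule 3). [1 rule application]
Sabhal: With Cortam, Tovlam, and Lunzin, Arcesk is earned (Rule 3). With Arcesk and Tovlam, Sabhal is earned (Rule 6). [2 rule applications]
Arcesk needs fewer.

Arcesk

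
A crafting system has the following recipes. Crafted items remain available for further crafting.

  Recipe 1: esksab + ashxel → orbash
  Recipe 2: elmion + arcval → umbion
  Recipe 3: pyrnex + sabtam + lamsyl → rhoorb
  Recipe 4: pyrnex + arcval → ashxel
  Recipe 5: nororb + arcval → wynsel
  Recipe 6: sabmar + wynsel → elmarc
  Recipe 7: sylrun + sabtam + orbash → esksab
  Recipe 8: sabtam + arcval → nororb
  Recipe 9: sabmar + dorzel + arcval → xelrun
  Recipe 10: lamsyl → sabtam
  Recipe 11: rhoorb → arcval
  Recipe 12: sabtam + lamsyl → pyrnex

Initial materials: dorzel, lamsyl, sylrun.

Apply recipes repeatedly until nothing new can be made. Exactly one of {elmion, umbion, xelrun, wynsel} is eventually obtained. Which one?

Using Recipe 10, lamsyl makes sabtam.
sabtam + lamsyl → pyrnex (Recipe 12).
pyrnex + sabtam + lamsyl → rhoorb (Recipe 3).
rhoorb → arcval (Recipe 11).
Using Recipe 8, sabtam and arcval make nororb.
nororb + arcval → wynsel (Recipe 5).
xelrun would need sabmar, dorzel, and arcval (Recipe 9), but sabmar is never obtained. No rule produces elmion, and it is not given. umbion would need elmion and arcval (Recipe 2), but elmion is never obtained.

wynsel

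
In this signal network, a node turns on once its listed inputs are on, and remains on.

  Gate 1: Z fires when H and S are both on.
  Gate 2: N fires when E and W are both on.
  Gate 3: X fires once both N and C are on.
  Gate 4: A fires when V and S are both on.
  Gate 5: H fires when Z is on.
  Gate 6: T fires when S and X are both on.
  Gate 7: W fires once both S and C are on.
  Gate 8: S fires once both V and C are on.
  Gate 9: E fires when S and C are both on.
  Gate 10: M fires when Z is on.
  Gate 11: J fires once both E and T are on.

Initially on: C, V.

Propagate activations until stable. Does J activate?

Yes

Gate 8: V and C on → S on.
Gate 9: S and C on → E on.
S and C are on, so W fires (Gate 7).
Gate 2: E and W on → N on.
Gate 3: N and C on → X on.
Gate 6: S and X on → T on.
Gate 11: E and T on → J on.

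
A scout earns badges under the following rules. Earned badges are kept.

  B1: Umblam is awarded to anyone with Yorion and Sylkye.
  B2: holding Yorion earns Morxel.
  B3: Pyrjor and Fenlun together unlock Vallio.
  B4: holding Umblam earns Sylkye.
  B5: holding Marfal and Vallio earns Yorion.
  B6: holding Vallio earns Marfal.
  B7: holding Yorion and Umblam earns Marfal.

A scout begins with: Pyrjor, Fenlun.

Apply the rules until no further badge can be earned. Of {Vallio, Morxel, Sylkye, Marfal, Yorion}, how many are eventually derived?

4

With Pyrjor and Fenlun, Vallio is earned (B3).
With Vallio, Marfal is earned (B6).
With Marfal and Vallio, Yorion is earned (B5).
With Yorion, Morxel is earned (B2).
Vallio: reached.
Morxel: reached.
Sylkye would need Umblam (B4), but Umblam is never earned.
Marfal: reached.
Yorion: reached.
Reached: Vallio, Morxel, Marfal, and Yorion — 4 of the 5.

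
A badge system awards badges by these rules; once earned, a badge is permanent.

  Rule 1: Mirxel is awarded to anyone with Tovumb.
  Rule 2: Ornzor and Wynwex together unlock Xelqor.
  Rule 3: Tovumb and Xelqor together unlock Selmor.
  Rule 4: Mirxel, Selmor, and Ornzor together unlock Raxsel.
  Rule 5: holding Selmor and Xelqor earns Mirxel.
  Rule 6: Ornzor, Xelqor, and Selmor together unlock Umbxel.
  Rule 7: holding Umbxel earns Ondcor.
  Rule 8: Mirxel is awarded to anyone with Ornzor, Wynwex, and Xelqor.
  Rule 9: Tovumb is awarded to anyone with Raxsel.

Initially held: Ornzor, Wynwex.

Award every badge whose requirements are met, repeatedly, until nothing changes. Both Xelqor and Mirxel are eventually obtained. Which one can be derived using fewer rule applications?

Xelqor

Xelqor: With Ornzor and Wynwex, Xelqor is earned (Rule 2). [1 rule application]
Mirxel: With Ornzor and Wynwex, Xelqor is earned (Rule 2). With Ornzor, Wynwex, and Xelqor, Mirxel is earned (Rule 8). [2 rule applications]
Xelqor needs fewer.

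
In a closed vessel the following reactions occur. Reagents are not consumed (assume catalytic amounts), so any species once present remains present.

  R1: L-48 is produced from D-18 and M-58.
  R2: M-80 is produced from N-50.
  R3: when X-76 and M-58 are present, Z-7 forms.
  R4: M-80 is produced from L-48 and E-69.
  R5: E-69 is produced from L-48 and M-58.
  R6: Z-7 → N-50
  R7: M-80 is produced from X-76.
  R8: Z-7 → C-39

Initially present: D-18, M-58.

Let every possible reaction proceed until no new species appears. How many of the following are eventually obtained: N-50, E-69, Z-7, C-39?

D-18 and M-58 present → L-48 forms (R1).
L-48 and M-58 present → E-69 forms (R5).
N-50 would need Z-7 (R6), but Z-7 never forms.
E-69: reached.
Z-7 would need X-76 and M-58 (R3), but X-76 never forms.
C-39 would need Z-7 (R8), but Z-7 never forms.
Reached: E-69 — 1 of the 4.

1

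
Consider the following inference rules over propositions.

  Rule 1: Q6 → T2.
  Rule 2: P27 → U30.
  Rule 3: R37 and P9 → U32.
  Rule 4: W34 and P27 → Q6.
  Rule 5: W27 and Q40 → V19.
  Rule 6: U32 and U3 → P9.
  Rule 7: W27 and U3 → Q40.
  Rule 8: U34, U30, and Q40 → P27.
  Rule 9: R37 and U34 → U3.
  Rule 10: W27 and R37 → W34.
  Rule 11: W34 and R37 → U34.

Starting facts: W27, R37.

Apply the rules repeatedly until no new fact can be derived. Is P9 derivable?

P9 would need U32 and U3 (Rule 6), but U32 is never established.

No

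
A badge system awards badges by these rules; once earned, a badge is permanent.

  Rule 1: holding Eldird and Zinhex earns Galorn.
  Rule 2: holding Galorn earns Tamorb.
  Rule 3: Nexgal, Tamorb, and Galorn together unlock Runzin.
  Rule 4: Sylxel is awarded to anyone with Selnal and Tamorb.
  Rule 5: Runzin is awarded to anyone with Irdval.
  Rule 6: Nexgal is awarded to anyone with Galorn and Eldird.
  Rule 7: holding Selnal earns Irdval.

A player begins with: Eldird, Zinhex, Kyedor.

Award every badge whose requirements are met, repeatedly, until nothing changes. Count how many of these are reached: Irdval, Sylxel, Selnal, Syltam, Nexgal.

With Eldird and Zinhex, Galorn is earned (Rule 1).
With Galorn and Eldird, Nexgal is earned (Rule 6).
Irdval would need Selnal (Rule 7), but Selnal is never earned.
Sylxel would need Selnal and Tamorb (Rule 4), but Selnal is never earned.
No rule produces Selnal, and it is not given.
No rule produces Syltam, and it is not given.
Nexgal: reached.
Reached: Nexgal — 1 of the 5.

1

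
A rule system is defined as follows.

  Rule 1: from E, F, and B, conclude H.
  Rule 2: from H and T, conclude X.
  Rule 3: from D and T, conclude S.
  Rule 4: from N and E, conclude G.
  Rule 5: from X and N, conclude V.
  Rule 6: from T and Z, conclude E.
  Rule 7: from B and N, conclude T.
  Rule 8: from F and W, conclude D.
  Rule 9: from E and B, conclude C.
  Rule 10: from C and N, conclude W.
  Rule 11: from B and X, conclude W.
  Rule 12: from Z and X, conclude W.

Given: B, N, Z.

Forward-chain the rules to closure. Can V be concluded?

No

V would need X and N (Rule 5), but X is never established.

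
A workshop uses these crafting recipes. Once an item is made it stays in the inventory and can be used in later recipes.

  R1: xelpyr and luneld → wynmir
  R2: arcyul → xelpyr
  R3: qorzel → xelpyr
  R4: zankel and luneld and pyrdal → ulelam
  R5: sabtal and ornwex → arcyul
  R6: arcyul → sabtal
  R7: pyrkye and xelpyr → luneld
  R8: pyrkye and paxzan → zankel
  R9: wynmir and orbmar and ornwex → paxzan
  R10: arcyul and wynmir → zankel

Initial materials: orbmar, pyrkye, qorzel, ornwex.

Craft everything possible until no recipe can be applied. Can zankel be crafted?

Yes

Using R3, qorzel makes xelpyr.
Using R7, pyrkye and xelpyr make luneld.
xelpyr and luneld → wynmir (R1).
Using R9, wynmir, orbmar, and ornwex make paxzan.
pyrkye and paxzan → zankel (R8).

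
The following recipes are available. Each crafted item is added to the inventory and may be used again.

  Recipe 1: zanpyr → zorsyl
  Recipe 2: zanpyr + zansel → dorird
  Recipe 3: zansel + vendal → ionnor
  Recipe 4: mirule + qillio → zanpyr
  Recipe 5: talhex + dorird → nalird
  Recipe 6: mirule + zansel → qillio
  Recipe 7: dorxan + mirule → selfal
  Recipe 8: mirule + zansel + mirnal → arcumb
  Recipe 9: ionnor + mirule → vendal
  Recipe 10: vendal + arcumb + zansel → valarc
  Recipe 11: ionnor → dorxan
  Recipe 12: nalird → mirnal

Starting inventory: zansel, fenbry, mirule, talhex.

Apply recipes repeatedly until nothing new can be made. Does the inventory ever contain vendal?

No

vendal would need ionnor and mirule (Recipe 9), but ionnor is never obtained.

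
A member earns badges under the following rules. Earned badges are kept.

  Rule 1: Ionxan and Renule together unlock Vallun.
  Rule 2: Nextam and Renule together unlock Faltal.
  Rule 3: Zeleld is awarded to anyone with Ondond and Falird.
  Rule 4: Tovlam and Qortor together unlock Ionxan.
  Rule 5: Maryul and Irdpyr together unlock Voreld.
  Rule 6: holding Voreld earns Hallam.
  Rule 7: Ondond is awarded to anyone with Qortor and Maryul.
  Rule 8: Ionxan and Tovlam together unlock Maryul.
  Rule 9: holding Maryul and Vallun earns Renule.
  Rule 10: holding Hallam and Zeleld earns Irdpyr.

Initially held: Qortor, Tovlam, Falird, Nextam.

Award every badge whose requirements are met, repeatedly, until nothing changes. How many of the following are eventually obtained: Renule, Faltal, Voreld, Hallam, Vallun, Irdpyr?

Renule would need Maryul and Vallun (Rule 9), but Vallun is never earned.
Faltal would need Nextam and Renule (Rule 2), but Renule is never earned.
Voreld would need Maryul and Irdpyr (Rule 5), but Irdpyr is never earned.
Hallam would need Voreld (Rule 6), but Voreld is never earned.
Vallun would need Ionxan and Renule (Rule 1), but Renule is never earned.
Irdpyr would need Hallam and Zeleld (Rule 10), but Hallam is never earned.
None of the 6 are reached.

0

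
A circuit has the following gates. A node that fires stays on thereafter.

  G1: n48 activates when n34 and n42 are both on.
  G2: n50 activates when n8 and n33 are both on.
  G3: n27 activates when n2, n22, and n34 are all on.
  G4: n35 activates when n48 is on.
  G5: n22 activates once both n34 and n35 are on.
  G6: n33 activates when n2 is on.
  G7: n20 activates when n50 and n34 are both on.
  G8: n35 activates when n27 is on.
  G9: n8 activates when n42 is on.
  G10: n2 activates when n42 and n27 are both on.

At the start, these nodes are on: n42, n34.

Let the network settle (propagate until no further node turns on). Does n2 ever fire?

No

n2 would need n42 and n27 (G10), but n27 never turns on.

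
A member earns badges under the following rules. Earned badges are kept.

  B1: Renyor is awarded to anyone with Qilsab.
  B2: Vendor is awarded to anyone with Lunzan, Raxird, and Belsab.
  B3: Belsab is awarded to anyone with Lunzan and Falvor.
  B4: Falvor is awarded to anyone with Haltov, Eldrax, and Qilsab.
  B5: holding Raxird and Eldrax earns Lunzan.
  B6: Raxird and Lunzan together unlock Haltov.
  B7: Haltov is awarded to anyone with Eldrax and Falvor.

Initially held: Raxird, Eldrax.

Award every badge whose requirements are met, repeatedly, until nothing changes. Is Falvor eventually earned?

Falvor would need Haltov, Eldrax, and Qilsab (B4), but Qilsab is never earned.

No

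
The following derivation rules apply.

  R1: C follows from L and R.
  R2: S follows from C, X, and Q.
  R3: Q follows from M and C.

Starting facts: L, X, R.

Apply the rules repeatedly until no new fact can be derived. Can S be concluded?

No

S would need C, X, and Q (R2), but Q is never established.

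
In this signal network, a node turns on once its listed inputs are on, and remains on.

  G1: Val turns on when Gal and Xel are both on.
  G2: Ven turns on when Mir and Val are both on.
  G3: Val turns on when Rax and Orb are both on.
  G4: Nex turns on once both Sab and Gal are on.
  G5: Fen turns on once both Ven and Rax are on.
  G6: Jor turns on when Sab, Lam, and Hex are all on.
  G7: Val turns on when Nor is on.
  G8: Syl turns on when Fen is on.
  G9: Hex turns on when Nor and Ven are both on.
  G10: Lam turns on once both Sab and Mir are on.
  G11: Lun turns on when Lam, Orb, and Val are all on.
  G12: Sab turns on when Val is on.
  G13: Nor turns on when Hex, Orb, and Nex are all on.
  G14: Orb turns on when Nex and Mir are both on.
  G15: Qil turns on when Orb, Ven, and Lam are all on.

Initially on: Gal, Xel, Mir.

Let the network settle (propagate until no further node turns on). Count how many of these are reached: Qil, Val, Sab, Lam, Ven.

Gal and Xel are on, so Val turns on (G1).
G2: Mir and Val on → Ven on.
Val is on, so Sab turns on (G12).
Sab and Mir are on, so Lam turns on (G10).
Sab and Gal are on, so Nex turns on (G4).
Nex and Mir are on, so Orb turns on (G14).
Orb, Ven, and Lam are on, so Qil turns on (G15).
Qil: reached.
Val: reached.
Sab: reached.
Lam: reached.
Ven: reached.
All 5 are reached.

5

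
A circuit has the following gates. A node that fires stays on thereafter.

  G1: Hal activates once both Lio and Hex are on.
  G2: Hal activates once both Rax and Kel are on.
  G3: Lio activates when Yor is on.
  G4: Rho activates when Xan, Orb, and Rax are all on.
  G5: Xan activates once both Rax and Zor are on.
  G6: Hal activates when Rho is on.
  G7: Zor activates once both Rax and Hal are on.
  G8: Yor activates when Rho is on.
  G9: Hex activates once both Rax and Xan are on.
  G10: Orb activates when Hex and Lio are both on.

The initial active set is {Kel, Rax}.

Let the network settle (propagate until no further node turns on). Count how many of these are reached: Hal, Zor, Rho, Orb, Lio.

2

Rax and Kel are on, so Hal activates (G2).
G7: Rax and Hal on → Zor on.
Hal: reached.
Zor: reached.
Rho would need Xan, Orb, and Rax (G4), but Orb never turns on.
Orb would need Hex and Lio (G10), but Lio never turns on.
Lio would need Yor (G3), but Yor never turns on.
Reached: Hal and Zor — 2 of the 5.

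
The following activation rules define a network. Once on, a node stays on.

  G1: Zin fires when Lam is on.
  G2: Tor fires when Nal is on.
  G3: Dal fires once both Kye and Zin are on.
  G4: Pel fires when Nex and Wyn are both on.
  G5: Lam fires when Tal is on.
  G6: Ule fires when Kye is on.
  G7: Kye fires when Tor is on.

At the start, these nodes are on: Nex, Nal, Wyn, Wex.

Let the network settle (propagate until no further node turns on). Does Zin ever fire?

Zin would need Lam (G1), but Lam never turns on.

No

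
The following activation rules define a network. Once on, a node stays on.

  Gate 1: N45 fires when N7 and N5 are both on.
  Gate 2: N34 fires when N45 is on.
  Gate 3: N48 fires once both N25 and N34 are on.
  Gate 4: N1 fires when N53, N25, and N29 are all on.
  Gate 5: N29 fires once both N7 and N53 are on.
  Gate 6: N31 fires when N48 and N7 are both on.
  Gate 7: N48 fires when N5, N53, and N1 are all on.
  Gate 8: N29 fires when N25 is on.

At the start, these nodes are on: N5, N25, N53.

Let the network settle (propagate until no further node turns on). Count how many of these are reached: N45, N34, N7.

0

N45 would need N7 and N5 (Gate 1), but N7 never turns on.
N34 would need N45 (Gate 2), but N45 never turns on.
No rule produces N7, and it is not given.
None of the 3 are reached.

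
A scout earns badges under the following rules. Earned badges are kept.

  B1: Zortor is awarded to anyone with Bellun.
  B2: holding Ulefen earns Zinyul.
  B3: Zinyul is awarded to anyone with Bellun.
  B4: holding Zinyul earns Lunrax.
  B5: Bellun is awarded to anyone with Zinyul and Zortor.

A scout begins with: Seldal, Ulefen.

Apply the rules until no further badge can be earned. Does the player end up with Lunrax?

With Ulefen, Zinyul is earned (B2).
With Zinyul, Lunrax is earned (B4).

Yes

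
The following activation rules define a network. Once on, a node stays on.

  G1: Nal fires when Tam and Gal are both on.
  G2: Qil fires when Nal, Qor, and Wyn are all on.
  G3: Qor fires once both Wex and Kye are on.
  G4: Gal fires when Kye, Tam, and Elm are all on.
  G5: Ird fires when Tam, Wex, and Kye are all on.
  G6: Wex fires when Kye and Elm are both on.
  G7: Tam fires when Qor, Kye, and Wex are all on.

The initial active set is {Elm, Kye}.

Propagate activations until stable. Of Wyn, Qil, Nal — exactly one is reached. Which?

G6: Kye and Elm on → Wex on.
Wex and Kye are on, so Qor fires (G3).
G7: Qor, Kye, and Wex on → Tam on.
Kye, Tam, and Elm are on, so Gal fires (G4).
G1: Tam and Gal on → Nal on.
No rule produces Wyn, and it is not given. Qil would need Nal, Qor, and Wyn (G2), but Wyn never turns on.

Nal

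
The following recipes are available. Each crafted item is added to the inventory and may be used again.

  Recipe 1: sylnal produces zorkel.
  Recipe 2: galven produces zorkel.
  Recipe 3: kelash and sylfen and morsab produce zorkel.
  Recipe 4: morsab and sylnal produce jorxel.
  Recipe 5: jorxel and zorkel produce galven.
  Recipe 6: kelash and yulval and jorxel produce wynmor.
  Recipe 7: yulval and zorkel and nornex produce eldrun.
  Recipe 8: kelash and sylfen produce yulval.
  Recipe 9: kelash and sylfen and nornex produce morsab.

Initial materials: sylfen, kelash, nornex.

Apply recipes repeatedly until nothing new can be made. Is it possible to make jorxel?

No

jorxel would need morsab and sylnal (Recipe 4), but sylnal is never obtained.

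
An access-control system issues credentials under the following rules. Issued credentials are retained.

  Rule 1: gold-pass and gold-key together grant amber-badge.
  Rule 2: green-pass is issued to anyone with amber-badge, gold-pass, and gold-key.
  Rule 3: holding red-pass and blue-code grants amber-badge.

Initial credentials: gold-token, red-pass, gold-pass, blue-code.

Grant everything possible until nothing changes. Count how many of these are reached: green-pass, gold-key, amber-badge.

Holding red-pass and blue-code grants amber-badge (Rule 3).
green-pass would need amber-badge, gold-pass, and gold-key (Rule 2), but gold-key is never granted.
No rule produces gold-key, and it is not given.
amber-badge: reached.
Reached: amber-badge — 1 of the 3.

1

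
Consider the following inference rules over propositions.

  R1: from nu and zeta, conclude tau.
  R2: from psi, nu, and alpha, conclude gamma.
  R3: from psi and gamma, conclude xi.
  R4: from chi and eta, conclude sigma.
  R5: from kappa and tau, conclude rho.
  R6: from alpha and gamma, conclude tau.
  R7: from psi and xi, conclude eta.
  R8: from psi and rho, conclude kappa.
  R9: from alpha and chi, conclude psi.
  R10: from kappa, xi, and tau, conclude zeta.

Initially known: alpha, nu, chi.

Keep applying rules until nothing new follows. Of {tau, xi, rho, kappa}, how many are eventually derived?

alpha and chi hold, so psi follows (R9).
From psi, nu, and alpha, R2 gives gamma.
alpha and gamma hold, so tau follows (R6).
psi and gamma hold, so xi follows (R3).
tau: reached.
xi: reached.
rho would need kappa and tau (R5), but kappa is never established.
kappa would need psi and rho (R8), but rho is never established.
Reached: tau and xi — 2 of the 4.

2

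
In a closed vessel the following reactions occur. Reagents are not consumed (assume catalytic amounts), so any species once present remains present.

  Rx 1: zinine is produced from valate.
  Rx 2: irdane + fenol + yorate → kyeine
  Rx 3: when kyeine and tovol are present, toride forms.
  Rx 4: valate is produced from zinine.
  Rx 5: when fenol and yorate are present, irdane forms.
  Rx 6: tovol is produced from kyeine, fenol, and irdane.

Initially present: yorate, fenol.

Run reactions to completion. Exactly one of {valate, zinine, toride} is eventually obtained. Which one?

fenol and yorate present → irdane forms (Rx 5).
irdane, fenol, and yorate present → kyeine forms (Rx 2).
kyeine, fenol, and irdane present → tovol forms (Rx 6).
kyeine and tovol present → toride forms (Rx 3).
zinine would need valate (Rx 1), but valate never forms. valate would need zinine (Rx 4), but zinine never forms.

toride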